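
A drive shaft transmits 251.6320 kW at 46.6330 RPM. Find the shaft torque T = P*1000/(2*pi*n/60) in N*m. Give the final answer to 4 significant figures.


omega = 2*pi*46.6330/60 = 4.8834 rad/s
T = 251.6320*1000 / 4.8834
T = 51530 N*m


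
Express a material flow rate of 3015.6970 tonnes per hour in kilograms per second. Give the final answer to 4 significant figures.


m_dot = 3015.6970 * 1000 / 3600
m_dot = 837.7 kg/s


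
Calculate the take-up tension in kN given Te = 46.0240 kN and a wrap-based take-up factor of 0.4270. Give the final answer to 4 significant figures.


T_tu = 46.0240 * 0.4270
T_tu = 19.65 kN


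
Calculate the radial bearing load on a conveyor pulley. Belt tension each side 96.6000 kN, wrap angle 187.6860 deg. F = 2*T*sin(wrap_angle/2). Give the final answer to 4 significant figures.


F = 2 * 96.6000 * sin(187.6860/2 deg)
F = 192.8 kN


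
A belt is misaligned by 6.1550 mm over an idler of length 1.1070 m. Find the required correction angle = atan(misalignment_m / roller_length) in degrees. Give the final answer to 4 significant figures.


misalign_m = 6.1550 / 1000 = 0.006155 m
angle = atan(0.006155 / 1.1070)
angle = 0.3186 deg


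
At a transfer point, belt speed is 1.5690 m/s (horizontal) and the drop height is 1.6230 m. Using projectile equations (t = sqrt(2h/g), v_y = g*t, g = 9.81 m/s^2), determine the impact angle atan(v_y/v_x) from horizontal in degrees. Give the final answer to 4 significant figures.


t = sqrt(2*1.6230/9.81) = 0.575228 s
v_y = 9.81 * 0.575228 = 5.64299 m/s
angle = atan(5.64299 / 1.5690) = 74.46 deg


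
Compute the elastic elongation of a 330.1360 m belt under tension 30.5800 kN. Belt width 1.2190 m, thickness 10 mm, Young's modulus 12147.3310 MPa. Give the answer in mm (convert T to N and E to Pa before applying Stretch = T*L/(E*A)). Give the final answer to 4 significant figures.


A = 1.2190 * 0.01 = 0.01219 m^2
Stretch = 30.5800*1000 * 330.1360 / (12147.3310e6 * 0.01219) * 1000
Stretch = 68.18 mm


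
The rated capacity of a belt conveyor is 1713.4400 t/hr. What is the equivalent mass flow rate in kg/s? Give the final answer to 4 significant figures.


m_dot = 1713.4400 * 1000 / 3600
m_dot = 476.0 kg/s


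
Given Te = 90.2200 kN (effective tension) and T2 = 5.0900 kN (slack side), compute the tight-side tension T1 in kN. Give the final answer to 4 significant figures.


T1 = Te + T2 = 90.2200 + 5.0900
T1 = 95.31 kN


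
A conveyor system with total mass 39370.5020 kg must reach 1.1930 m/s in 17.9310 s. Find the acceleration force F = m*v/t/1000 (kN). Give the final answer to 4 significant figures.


F = 39370.5020 * 1.1930 / 17.9310 / 1000
F = 2.619 kN


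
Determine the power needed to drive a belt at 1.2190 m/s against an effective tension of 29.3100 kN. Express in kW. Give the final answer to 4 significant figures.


P = Te * v = 29.3100 * 1.2190
P = 35.73 kW


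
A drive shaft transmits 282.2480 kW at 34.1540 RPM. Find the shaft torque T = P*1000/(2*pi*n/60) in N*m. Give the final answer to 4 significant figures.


omega = 2*pi*34.1540/60 = 3.5766 rad/s
T = 282.2480*1000 / 3.5766
T = 78920 N*m


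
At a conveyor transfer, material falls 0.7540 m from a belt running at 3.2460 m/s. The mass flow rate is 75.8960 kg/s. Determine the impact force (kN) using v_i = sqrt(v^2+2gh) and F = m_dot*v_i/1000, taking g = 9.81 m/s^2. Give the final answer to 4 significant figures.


v_i = sqrt(3.2460^2 + 2*9.81*0.7540) = 5.03289 m/s
F = 75.8960 * 5.03289 / 1000
F = 0.3820 kN


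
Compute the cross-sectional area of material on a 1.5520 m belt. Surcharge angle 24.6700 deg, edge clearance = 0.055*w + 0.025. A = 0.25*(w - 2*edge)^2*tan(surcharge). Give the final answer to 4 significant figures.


edge = 0.055*1.5520 + 0.025 = 0.11036 m
ew = 1.5520 - 2*0.11036 = 1.33128 m
A = 0.25 * 1.33128^2 * tan(24.6700 deg)
A = 0.2035 m^2


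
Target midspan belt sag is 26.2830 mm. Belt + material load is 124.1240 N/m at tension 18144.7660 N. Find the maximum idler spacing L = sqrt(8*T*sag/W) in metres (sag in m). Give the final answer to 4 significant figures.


sag = 26.2830/1000 = 0.026283 m
L = sqrt(8 * 18144.7660 * 0.026283 / 124.1240)
L = 5.544 m


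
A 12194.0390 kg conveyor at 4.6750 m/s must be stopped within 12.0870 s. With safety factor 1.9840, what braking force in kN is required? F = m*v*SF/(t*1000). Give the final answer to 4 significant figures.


F = 12194.0390 * 4.6750 / 12.0870 * 1.9840 / 1000
F = 9.357 kN


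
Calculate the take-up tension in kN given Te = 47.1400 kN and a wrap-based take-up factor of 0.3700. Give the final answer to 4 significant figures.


T_tu = 47.1400 * 0.3700
T_tu = 17.44 kN


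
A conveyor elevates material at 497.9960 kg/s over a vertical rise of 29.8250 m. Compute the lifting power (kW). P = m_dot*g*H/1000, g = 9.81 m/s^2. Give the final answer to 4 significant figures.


P = 497.9960 * 9.81 * 29.8250 / 1000
P = 145.7 kW


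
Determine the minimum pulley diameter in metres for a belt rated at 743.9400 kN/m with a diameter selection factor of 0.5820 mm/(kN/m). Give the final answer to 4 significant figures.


D = 743.9400 * 0.5820 / 1000
D = 0.4330 m


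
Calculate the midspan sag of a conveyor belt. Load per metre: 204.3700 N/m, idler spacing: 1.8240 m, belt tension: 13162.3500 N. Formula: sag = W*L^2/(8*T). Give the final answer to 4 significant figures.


sag = 204.3700 * 1.8240^2 / (8 * 13162.3500)
sag = 0.006457 m


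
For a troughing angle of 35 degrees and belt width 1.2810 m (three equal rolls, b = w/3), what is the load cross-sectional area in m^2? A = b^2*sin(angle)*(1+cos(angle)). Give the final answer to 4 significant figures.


b = 1.2810/3 = 0.427 m
A = 0.427^2 * sin(35 deg) * (1 + cos(35 deg))
A = 0.1902 m^2


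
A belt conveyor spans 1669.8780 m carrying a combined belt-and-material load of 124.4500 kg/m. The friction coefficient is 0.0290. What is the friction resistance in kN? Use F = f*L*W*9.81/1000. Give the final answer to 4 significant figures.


F = 0.0290 * 1669.8780 * 124.4500 * 9.81 / 1000
F = 59.12 kN


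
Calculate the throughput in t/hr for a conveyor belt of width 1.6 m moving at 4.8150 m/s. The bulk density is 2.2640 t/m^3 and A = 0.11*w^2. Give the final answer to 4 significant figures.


A = 0.11 * 1.6^2 = 0.2816 m^2
C = 0.2816 * 4.8150 * 2.2640 * 3600
C = 11050 t/hr


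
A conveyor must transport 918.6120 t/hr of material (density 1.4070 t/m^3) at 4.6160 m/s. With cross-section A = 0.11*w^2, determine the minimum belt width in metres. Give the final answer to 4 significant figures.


A_req = 918.6120 / (4.6160 * 1.4070 * 3600) = 0.0392889 m^2
w = sqrt(0.0392889 / 0.11)
w = 0.5976 m


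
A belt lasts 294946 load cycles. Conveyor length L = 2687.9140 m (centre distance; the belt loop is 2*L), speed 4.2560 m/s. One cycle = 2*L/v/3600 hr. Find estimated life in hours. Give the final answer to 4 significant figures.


cycle_time = 2 * 2687.9140 / 4.2560 / 3600 = 0.350866 hr
life = 294946 * 0.350866 = 103500 hours


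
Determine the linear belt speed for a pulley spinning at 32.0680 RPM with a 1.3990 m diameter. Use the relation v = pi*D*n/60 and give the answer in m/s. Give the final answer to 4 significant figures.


v = pi * 1.3990 * 32.0680 / 60
v = 2.349 m/s


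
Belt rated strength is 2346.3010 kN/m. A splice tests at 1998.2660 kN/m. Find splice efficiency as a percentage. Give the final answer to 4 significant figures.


Eff = 1998.2660 / 2346.3010 * 100
Eff = 85.17 %


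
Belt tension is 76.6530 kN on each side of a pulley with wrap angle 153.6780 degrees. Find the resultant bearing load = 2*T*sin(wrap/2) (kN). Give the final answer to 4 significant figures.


F = 2 * 76.6530 * sin(153.6780/2 deg)
F = 149.3 kN


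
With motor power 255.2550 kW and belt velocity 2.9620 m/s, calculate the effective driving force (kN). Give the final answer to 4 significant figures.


Te = P / v = 255.2550 / 2.9620
Te = 86.18 kN


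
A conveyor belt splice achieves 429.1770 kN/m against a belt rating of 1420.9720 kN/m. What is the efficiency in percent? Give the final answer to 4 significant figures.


Eff = 429.1770 / 1420.9720 * 100
Eff = 30.20 %


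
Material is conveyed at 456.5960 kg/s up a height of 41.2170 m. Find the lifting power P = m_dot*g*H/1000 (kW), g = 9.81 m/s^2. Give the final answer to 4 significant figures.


P = 456.5960 * 9.81 * 41.2170 / 1000
P = 184.6 kW


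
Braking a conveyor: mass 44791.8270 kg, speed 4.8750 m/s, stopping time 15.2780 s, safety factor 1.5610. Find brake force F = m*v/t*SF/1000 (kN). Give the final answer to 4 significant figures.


F = 44791.8270 * 4.8750 / 15.2780 * 1.5610 / 1000
F = 22.31 kN


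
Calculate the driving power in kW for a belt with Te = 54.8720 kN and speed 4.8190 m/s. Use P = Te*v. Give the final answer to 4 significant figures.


P = Te * v = 54.8720 * 4.8190
P = 264.4 kW


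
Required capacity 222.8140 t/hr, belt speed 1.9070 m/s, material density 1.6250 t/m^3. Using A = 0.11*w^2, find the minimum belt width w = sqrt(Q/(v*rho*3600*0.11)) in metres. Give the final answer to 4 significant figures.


A_req = 222.8140 / (1.9070 * 1.6250 * 3600) = 0.0199727 m^2
w = sqrt(0.0199727 / 0.11)
w = 0.4261 m


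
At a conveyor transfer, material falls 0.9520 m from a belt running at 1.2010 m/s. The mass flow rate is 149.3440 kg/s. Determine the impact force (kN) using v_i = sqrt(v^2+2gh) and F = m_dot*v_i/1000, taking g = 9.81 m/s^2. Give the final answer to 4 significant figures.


v_i = sqrt(1.2010^2 + 2*9.81*0.9520) = 4.4856 m/s
F = 149.3440 * 4.4856 / 1000
F = 0.6699 kN


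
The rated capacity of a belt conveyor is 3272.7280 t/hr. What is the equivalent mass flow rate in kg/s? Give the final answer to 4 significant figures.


m_dot = 3272.7280 * 1000 / 3600
m_dot = 909.1 kg/s


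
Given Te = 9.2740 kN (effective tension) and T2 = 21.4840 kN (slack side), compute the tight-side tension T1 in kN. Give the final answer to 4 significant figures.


T1 = Te + T2 = 9.2740 + 21.4840
T1 = 30.76 kN


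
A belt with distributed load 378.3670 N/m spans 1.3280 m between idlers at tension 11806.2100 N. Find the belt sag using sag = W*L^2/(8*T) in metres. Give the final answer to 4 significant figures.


sag = 378.3670 * 1.3280^2 / (8 * 11806.2100)
sag = 0.007065 m


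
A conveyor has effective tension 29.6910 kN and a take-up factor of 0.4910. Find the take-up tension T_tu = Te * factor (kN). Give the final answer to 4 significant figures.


T_tu = 29.6910 * 0.4910
T_tu = 14.58 kN


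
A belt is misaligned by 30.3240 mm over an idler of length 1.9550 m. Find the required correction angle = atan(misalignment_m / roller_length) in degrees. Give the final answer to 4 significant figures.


misalign_m = 30.3240 / 1000 = 0.030324 m
angle = atan(0.030324 / 1.9550)
angle = 0.8886 deg


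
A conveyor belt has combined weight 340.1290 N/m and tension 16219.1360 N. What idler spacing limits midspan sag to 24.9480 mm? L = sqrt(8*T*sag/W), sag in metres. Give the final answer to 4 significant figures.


sag = 24.9480/1000 = 0.024948 m
L = sqrt(8 * 16219.1360 * 0.024948 / 340.1290)
L = 3.085 m


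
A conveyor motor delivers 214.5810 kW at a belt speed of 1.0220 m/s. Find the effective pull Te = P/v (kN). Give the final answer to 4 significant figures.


Te = P / v = 214.5810 / 1.0220
Te = 210.0 kN


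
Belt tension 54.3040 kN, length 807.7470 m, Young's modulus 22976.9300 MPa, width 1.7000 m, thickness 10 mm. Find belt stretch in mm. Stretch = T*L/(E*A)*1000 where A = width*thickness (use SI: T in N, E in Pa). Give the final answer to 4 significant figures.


A = 1.7000 * 0.01 = 0.01700 m^2
Stretch = 54.3040*1000 * 807.7470 / (22976.9300e6 * 0.01700) * 1000
Stretch = 112.3 mm


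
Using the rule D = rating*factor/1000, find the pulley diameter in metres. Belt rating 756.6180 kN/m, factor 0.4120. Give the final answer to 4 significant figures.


D = 756.6180 * 0.4120 / 1000
D = 0.3117 m


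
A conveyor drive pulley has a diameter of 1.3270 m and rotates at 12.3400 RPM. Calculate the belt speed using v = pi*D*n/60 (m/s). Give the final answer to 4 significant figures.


v = pi * 1.3270 * 12.3400 / 60
v = 0.8574 m/s


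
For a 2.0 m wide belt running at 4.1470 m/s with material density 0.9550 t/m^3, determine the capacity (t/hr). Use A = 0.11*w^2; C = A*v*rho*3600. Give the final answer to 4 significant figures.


A = 0.11 * 2.0^2 = 0.44 m^2
C = 0.44 * 4.1470 * 0.9550 * 3600
C = 6273 t/hr


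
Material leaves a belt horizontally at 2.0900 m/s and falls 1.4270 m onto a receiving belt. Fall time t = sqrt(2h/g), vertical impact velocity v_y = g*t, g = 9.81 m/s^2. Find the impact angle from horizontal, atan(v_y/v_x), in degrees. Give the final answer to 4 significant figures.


t = sqrt(2*1.4270/9.81) = 0.539377 s
v_y = 9.81 * 0.539377 = 5.29129 m/s
angle = atan(5.29129 / 2.0900) = 68.45 deg


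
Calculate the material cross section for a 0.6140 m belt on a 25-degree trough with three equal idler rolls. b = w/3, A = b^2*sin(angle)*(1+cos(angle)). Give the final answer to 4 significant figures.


b = 0.6140/3 = 0.204667 m
A = 0.204667^2 * sin(25 deg) * (1 + cos(25 deg))
A = 0.03375 m^2


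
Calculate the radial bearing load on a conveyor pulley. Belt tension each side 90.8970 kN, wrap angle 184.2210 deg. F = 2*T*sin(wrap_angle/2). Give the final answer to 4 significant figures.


F = 2 * 90.8970 * sin(184.2210/2 deg)
F = 181.7 kN


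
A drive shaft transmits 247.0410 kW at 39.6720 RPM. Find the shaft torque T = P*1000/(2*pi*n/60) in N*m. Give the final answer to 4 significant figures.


omega = 2*pi*39.6720/60 = 4.15444 rad/s
T = 247.0410*1000 / 4.15444
T = 59460 N*m


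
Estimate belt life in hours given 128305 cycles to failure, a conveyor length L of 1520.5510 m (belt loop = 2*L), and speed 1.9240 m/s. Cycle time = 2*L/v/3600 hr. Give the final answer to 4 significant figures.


cycle_time = 2 * 1520.5510 / 1.9240 / 3600 = 0.43906 hr
life = 128305 * 0.43906 = 56330 hours


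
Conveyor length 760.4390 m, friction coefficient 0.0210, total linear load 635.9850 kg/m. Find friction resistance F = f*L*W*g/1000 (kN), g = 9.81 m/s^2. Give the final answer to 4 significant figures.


F = 0.0210 * 760.4390 * 635.9850 * 9.81 / 1000
F = 99.63 kN


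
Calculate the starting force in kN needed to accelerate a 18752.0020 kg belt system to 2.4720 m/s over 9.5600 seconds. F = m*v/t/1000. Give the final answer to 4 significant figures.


F = 18752.0020 * 2.4720 / 9.5600 / 1000
F = 4.849 kN


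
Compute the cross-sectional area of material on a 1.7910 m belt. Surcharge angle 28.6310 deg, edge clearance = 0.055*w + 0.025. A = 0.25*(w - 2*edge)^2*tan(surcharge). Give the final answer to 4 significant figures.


edge = 0.055*1.7910 + 0.025 = 0.123505 m
ew = 1.7910 - 2*0.123505 = 1.54399 m
A = 0.25 * 1.54399^2 * tan(28.6310 deg)
A = 0.3254 m^2


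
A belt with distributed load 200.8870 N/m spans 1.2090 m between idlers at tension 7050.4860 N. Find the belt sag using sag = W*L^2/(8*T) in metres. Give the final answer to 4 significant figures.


sag = 200.8870 * 1.2090^2 / (8 * 7050.4860)
sag = 0.005206 m


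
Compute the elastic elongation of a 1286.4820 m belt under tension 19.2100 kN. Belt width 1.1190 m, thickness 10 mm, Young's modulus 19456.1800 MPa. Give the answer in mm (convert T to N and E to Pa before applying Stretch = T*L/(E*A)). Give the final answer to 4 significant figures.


A = 1.1190 * 0.01 = 0.01119 m^2
Stretch = 19.2100*1000 * 1286.4820 / (19456.1800e6 * 0.01119) * 1000
Stretch = 113.5 mm


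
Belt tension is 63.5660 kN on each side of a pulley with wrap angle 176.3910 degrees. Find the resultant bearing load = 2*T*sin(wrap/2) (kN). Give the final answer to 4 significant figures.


F = 2 * 63.5660 * sin(176.3910/2 deg)
F = 127.1 kN


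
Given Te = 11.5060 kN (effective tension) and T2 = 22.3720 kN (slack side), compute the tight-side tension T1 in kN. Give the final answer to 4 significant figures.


T1 = Te + T2 = 11.5060 + 22.3720
T1 = 33.88 kN


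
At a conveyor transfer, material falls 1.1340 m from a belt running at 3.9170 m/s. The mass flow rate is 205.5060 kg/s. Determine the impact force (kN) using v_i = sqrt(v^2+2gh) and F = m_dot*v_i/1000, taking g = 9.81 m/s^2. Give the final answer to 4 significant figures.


v_i = sqrt(3.9170^2 + 2*9.81*1.1340) = 6.13123 m/s
F = 205.5060 * 6.13123 / 1000
F = 1.260 kN


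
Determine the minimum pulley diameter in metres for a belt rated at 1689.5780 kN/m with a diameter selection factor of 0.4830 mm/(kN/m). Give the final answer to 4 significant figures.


D = 1689.5780 * 0.4830 / 1000
D = 0.8161 m


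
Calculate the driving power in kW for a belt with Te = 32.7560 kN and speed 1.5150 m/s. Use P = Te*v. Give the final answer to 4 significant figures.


P = Te * v = 32.7560 * 1.5150
P = 49.63 kW


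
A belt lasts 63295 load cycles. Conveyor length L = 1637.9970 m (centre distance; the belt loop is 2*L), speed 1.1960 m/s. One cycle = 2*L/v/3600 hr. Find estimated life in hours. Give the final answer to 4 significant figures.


cycle_time = 2 * 1637.9970 / 1.1960 / 3600 = 0.760868 hr
life = 63295 * 0.760868 = 48160 hours


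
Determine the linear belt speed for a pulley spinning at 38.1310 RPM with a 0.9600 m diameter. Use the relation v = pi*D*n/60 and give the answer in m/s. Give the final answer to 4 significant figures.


v = pi * 0.9600 * 38.1310 / 60
v = 1.917 m/s


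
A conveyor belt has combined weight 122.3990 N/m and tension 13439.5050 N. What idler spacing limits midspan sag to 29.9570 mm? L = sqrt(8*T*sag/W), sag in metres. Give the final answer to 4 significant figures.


sag = 29.9570/1000 = 0.029957 m
L = sqrt(8 * 13439.5050 * 0.029957 / 122.3990)
L = 5.130 m


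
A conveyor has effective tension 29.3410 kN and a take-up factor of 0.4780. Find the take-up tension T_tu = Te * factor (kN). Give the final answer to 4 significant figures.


T_tu = 29.3410 * 0.4780
T_tu = 14.02 kN


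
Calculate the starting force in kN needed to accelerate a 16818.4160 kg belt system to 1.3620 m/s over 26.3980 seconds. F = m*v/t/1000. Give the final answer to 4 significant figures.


F = 16818.4160 * 1.3620 / 26.3980 / 1000
F = 0.8677 kN


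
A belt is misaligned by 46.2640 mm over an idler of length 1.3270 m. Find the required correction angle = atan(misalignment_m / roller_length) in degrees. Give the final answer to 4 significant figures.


misalign_m = 46.2640 / 1000 = 0.046264 m
angle = atan(0.046264 / 1.3270)
angle = 1.997 deg


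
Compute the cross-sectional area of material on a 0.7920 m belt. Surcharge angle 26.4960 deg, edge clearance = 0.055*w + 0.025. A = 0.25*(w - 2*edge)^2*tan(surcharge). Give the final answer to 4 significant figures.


edge = 0.055*0.7920 + 0.025 = 0.06856 m
ew = 0.7920 - 2*0.06856 = 0.65488 m
A = 0.25 * 0.65488^2 * tan(26.4960 deg)
A = 0.05345 m^2


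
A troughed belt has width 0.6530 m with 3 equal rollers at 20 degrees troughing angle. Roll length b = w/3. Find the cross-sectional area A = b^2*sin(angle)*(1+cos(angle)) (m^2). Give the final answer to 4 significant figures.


b = 0.6530/3 = 0.217667 m
A = 0.217667^2 * sin(20 deg) * (1 + cos(20 deg))
A = 0.03143 m^2


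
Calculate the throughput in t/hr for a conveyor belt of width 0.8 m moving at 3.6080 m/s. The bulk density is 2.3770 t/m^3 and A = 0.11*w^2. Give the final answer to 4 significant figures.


A = 0.11 * 0.8^2 = 0.0704 m^2
C = 0.0704 * 3.6080 * 2.3770 * 3600
C = 2174 t/hr


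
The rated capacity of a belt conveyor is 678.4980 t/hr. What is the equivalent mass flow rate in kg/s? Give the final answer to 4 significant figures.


m_dot = 678.4980 * 1000 / 3600
m_dot = 188.5 kg/s


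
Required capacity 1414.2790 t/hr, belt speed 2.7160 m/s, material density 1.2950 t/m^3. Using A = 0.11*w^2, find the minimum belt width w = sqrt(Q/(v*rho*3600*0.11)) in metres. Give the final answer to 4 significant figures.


A_req = 1414.2790 / (2.7160 * 1.2950 * 3600) = 0.111695 m^2
w = sqrt(0.111695 / 0.11)
w = 1.008 m


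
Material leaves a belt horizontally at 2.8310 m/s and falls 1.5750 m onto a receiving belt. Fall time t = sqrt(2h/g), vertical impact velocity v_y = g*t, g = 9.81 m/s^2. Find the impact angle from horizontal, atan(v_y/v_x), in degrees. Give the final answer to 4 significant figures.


t = sqrt(2*1.5750/9.81) = 0.566658 s
v_y = 9.81 * 0.566658 = 5.55891 m/s
angle = atan(5.55891 / 2.8310) = 63.01 deg


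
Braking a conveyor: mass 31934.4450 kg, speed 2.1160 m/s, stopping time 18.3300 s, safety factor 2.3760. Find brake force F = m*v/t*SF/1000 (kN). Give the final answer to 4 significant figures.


F = 31934.4450 * 2.1160 / 18.3300 * 2.3760 / 1000
F = 8.759 kN


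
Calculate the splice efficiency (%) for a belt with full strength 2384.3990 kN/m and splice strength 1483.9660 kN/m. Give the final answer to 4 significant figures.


Eff = 1483.9660 / 2384.3990 * 100
Eff = 62.24 %


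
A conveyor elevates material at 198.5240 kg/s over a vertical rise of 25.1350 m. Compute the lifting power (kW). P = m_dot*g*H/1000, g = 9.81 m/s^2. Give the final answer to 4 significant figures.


P = 198.5240 * 9.81 * 25.1350 / 1000
P = 48.95 kW


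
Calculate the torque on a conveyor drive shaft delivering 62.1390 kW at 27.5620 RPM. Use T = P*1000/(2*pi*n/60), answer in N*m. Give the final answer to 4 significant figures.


omega = 2*pi*27.5620/60 = 2.88629 rad/s
T = 62.1390*1000 / 2.88629
T = 21530 N*m


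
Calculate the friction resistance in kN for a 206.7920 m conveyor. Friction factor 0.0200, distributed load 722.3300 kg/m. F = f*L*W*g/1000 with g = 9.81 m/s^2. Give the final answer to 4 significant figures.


F = 0.0200 * 206.7920 * 722.3300 * 9.81 / 1000
F = 29.31 kN


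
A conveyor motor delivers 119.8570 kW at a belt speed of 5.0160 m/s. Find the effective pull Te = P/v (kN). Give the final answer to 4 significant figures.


Te = P / v = 119.8570 / 5.0160
Te = 23.89 kN


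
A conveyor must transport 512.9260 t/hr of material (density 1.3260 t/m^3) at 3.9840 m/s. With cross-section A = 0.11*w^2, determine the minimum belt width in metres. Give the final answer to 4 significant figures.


A_req = 512.9260 / (3.9840 * 1.3260 * 3600) = 0.0269705 m^2
w = sqrt(0.0269705 / 0.11)
w = 0.4952 m


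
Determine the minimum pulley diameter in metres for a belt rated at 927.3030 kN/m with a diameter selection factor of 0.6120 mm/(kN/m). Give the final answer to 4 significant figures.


D = 927.3030 * 0.6120 / 1000
D = 0.5675 m


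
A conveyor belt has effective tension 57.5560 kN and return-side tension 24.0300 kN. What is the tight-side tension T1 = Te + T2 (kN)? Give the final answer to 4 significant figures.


T1 = Te + T2 = 57.5560 + 24.0300
T1 = 81.59 kN


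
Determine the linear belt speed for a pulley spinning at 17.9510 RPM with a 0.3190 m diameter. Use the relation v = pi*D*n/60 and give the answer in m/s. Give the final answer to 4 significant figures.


v = pi * 0.3190 * 17.9510 / 60
v = 0.2998 m/s


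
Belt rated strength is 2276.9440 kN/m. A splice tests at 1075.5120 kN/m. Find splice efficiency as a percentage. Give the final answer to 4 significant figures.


Eff = 1075.5120 / 2276.9440 * 100
Eff = 47.23 %


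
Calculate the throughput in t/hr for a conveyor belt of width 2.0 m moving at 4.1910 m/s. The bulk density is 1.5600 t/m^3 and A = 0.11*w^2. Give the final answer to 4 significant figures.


A = 0.11 * 2.0^2 = 0.44 m^2
C = 0.44 * 4.1910 * 1.5600 * 3600
C = 10360 t/hr


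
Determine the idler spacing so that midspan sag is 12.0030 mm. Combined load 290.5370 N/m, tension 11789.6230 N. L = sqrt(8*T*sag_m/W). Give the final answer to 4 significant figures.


sag = 12.0030/1000 = 0.012003 m
L = sqrt(8 * 11789.6230 * 0.012003 / 290.5370)
L = 1.974 m


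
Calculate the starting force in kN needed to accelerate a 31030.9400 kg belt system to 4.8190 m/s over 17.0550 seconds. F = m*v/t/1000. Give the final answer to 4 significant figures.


F = 31030.9400 * 4.8190 / 17.0550 / 1000
F = 8.768 kN


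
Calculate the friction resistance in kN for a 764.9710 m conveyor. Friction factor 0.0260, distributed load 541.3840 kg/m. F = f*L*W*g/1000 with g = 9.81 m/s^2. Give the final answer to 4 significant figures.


F = 0.0260 * 764.9710 * 541.3840 * 9.81 / 1000
F = 105.6 kN


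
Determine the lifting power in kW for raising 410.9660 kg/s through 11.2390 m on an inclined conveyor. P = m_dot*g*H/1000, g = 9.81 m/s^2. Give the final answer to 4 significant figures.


P = 410.9660 * 9.81 * 11.2390 / 1000
P = 45.31 kW


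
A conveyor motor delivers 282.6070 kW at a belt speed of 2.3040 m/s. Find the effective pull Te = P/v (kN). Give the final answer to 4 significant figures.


Te = P / v = 282.6070 / 2.3040
Te = 122.7 kN


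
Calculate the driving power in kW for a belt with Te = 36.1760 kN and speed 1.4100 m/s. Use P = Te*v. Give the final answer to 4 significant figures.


P = Te * v = 36.1760 * 1.4100
P = 51.01 kW


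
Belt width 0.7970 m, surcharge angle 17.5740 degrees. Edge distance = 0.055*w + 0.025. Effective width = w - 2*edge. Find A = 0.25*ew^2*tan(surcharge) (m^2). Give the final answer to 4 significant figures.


edge = 0.055*0.7970 + 0.025 = 0.068835 m
ew = 0.7970 - 2*0.068835 = 0.65933 m
A = 0.25 * 0.65933^2 * tan(17.5740 deg)
A = 0.03442 m^2


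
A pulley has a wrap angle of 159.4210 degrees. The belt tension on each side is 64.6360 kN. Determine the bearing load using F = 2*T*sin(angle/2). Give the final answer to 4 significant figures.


F = 2 * 64.6360 * sin(159.4210/2 deg)
F = 127.2 kN


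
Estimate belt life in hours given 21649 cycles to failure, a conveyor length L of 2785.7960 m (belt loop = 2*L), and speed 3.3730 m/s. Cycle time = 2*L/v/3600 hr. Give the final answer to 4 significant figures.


cycle_time = 2 * 2785.7960 / 3.3730 / 3600 = 0.458839 hr
life = 21649 * 0.458839 = 9933 hours


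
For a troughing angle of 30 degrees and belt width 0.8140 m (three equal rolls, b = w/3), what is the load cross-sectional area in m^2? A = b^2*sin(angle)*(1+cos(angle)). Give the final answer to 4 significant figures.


b = 0.8140/3 = 0.271333 m
A = 0.271333^2 * sin(30 deg) * (1 + cos(30 deg))
A = 0.06869 m^2


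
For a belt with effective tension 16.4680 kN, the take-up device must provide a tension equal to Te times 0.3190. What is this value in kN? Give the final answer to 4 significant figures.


T_tu = 16.4680 * 0.3190
T_tu = 5.253 kN


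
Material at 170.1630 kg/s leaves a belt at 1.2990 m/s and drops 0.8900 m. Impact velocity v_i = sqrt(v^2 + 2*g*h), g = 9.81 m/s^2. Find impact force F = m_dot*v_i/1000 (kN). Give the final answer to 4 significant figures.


v_i = sqrt(1.2990^2 + 2*9.81*0.8900) = 4.37598 m/s
F = 170.1630 * 4.37598 / 1000
F = 0.7446 kN


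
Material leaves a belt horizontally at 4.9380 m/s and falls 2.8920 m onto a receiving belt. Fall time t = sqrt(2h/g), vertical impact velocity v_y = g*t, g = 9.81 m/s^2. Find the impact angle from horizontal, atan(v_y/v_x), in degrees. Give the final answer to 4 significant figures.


t = sqrt(2*2.8920/9.81) = 0.767856 s
v_y = 9.81 * 0.767856 = 7.53267 m/s
angle = atan(7.53267 / 4.9380) = 56.75 deg


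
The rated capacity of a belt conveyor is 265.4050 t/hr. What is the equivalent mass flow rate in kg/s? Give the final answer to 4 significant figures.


m_dot = 265.4050 * 1000 / 3600
m_dot = 73.72 kg/s


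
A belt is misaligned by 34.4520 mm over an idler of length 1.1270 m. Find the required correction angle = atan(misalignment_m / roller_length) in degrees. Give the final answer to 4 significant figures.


misalign_m = 34.4520 / 1000 = 0.034452 m
angle = atan(0.034452 / 1.1270)
angle = 1.751 deg


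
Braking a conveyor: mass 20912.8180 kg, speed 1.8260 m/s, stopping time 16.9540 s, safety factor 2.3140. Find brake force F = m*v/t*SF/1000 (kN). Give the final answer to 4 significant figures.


F = 20912.8180 * 1.8260 / 16.9540 * 2.3140 / 1000
F = 5.212 kN


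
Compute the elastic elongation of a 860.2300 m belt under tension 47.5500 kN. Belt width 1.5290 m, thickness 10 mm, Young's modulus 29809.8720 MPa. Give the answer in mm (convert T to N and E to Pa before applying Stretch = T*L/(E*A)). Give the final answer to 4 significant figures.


A = 1.5290 * 0.01 = 0.01529 m^2
Stretch = 47.5500*1000 * 860.2300 / (29809.8720e6 * 0.01529) * 1000
Stretch = 89.74 mm


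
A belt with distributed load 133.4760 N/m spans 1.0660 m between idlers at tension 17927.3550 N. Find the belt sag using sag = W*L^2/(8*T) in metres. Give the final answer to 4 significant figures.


sag = 133.4760 * 1.0660^2 / (8 * 17927.3550)
sag = 0.001058 m


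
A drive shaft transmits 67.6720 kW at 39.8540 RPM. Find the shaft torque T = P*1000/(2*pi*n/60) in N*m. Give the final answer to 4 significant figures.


omega = 2*pi*39.8540/60 = 4.1735 rad/s
T = 67.6720*1000 / 4.1735
T = 16210 N*m


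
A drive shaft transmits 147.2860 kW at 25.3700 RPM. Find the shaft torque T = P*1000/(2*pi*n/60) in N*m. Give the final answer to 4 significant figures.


omega = 2*pi*25.3700/60 = 2.65674 rad/s
T = 147.2860*1000 / 2.65674
T = 55440 N*m


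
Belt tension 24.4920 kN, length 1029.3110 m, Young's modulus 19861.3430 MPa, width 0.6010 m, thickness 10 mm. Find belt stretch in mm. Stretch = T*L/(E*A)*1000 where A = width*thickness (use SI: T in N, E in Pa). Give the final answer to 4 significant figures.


A = 0.6010 * 0.01 = 0.00601 m^2
Stretch = 24.4920*1000 * 1029.3110 / (19861.3430e6 * 0.00601) * 1000
Stretch = 211.2 mm


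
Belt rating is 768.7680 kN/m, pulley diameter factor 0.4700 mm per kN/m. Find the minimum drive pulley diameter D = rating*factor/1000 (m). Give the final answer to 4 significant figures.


D = 768.7680 * 0.4700 / 1000
D = 0.3613 m


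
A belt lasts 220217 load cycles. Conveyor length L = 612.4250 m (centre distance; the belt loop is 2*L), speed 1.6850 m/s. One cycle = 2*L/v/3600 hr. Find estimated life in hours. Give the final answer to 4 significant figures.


cycle_time = 2 * 612.4250 / 1.6850 / 3600 = 0.201921 hr
life = 220217 * 0.201921 = 44470 hours


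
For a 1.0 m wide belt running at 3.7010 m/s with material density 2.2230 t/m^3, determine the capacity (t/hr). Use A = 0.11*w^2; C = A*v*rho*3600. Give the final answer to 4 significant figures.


A = 0.11 * 1.0^2 = 0.11 m^2
C = 0.11 * 3.7010 * 2.2230 * 3600
C = 3258 t/hr


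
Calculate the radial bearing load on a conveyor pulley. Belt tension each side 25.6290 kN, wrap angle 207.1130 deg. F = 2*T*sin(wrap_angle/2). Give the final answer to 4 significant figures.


F = 2 * 25.6290 * sin(207.1130/2 deg)
F = 49.83 kN


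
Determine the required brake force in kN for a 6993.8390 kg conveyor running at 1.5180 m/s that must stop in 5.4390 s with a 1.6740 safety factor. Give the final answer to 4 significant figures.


F = 6993.8390 * 1.5180 / 5.4390 * 1.6740 / 1000
F = 3.268 kN


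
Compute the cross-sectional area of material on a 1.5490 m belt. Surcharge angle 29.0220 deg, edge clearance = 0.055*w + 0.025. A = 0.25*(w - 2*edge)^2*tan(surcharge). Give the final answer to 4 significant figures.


edge = 0.055*1.5490 + 0.025 = 0.110195 m
ew = 1.5490 - 2*0.110195 = 1.32861 m
A = 0.25 * 1.32861^2 * tan(29.0220 deg)
A = 0.2448 m^2


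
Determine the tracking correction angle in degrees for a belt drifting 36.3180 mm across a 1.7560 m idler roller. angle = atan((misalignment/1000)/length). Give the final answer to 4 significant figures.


misalign_m = 36.3180 / 1000 = 0.036318 m
angle = atan(0.036318 / 1.7560)
angle = 1.185 deg


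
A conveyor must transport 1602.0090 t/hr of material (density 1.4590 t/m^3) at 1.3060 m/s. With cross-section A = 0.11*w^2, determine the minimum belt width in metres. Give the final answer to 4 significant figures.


A_req = 1602.0090 / (1.3060 * 1.4590 * 3600) = 0.233541 m^2
w = sqrt(0.233541 / 0.11)
w = 1.457 m


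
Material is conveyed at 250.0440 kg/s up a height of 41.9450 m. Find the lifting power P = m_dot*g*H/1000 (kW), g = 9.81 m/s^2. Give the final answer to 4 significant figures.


P = 250.0440 * 9.81 * 41.9450 / 1000
P = 102.9 kW


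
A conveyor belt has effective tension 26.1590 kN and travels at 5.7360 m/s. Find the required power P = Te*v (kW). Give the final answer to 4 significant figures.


P = Te * v = 26.1590 * 5.7360
P = 150.0 kW


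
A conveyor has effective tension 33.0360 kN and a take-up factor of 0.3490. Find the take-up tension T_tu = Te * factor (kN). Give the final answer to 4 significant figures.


T_tu = 33.0360 * 0.3490
T_tu = 11.53 kN


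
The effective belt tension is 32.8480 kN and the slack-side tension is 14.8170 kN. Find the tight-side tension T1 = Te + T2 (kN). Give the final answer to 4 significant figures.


T1 = Te + T2 = 32.8480 + 14.8170
T1 = 47.66 kN


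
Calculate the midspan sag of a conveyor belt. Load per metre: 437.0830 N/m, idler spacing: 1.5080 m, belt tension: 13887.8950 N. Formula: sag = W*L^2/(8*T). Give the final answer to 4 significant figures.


sag = 437.0830 * 1.5080^2 / (8 * 13887.8950)
sag = 0.008946 m


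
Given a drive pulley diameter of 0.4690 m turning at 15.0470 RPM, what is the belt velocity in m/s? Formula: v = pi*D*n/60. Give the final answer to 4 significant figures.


v = pi * 0.4690 * 15.0470 / 60
v = 0.3695 m/s


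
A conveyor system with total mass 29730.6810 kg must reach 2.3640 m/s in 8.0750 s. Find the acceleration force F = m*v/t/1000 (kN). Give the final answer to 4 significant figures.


F = 29730.6810 * 2.3640 / 8.0750 / 1000
F = 8.704 kN


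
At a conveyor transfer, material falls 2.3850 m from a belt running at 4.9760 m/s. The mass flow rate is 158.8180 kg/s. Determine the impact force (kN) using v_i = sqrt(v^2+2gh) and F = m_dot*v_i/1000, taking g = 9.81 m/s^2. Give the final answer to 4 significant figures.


v_i = sqrt(4.9760^2 + 2*9.81*2.3850) = 8.45898 m/s
F = 158.8180 * 8.45898 / 1000
F = 1.343 kN


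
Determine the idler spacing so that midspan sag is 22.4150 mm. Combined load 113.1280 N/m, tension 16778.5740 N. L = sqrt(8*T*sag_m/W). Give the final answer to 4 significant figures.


sag = 22.4150/1000 = 0.022415 m
L = sqrt(8 * 16778.5740 * 0.022415 / 113.1280)
L = 5.157 m


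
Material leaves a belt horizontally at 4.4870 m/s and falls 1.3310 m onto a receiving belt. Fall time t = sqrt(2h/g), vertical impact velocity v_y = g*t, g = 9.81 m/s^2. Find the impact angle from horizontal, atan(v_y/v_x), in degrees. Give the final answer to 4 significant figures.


t = sqrt(2*1.3310/9.81) = 0.520918 s
v_y = 9.81 * 0.520918 = 5.11021 m/s
angle = atan(5.11021 / 4.4870) = 48.72 deg


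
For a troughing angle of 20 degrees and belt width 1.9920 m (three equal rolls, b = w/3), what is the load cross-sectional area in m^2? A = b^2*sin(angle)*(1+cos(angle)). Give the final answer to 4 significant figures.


b = 1.9920/3 = 0.664 m
A = 0.664^2 * sin(20 deg) * (1 + cos(20 deg))
A = 0.2925 m^2


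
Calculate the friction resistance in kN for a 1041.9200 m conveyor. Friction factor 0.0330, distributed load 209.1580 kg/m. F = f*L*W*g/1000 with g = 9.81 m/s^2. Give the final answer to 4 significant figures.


F = 0.0330 * 1041.9200 * 209.1580 * 9.81 / 1000
F = 70.55 kN


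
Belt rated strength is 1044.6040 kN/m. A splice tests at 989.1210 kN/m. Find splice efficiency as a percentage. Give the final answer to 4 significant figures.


Eff = 989.1210 / 1044.6040 * 100
Eff = 94.69 %


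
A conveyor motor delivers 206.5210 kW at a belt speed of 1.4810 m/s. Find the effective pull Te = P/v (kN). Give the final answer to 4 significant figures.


Te = P / v = 206.5210 / 1.4810
Te = 139.4 kN


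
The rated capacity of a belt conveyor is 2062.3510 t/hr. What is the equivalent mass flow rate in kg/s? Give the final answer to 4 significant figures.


m_dot = 2062.3510 * 1000 / 3600
m_dot = 572.9 kg/s


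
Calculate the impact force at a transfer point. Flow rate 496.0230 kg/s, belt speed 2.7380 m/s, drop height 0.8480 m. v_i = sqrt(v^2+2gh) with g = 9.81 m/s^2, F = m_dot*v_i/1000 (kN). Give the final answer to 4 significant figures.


v_i = sqrt(2.7380^2 + 2*9.81*0.8480) = 4.91268 m/s
F = 496.0230 * 4.91268 / 1000
F = 2.437 kN


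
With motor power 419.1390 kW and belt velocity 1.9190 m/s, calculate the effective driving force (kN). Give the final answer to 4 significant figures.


Te = P / v = 419.1390 / 1.9190
Te = 218.4 kN


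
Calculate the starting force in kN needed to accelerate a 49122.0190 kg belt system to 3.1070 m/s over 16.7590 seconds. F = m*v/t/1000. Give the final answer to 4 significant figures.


F = 49122.0190 * 3.1070 / 16.7590 / 1000
F = 9.107 kN


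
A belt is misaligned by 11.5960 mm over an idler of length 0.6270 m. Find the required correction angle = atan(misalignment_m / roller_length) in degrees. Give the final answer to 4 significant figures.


misalign_m = 11.5960 / 1000 = 0.011596 m
angle = atan(0.011596 / 0.6270)
angle = 1.060 deg


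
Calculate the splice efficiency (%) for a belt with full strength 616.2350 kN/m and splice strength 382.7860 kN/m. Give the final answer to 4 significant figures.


Eff = 382.7860 / 616.2350 * 100
Eff = 62.12 %


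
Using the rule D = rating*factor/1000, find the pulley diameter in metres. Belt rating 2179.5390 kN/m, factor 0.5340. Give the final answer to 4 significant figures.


D = 2179.5390 * 0.5340 / 1000
D = 1.164 m


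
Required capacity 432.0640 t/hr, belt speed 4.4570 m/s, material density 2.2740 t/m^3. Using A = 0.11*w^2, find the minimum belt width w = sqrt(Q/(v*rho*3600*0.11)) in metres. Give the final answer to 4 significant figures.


A_req = 432.0640 / (4.4570 * 2.2740 * 3600) = 0.0118417 m^2
w = sqrt(0.0118417 / 0.11)
w = 0.3281 m


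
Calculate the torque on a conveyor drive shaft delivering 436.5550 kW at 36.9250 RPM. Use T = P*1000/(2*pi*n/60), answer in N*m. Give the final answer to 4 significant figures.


omega = 2*pi*36.9250/60 = 3.86678 rad/s
T = 436.5550*1000 / 3.86678
T = 112900 N*m


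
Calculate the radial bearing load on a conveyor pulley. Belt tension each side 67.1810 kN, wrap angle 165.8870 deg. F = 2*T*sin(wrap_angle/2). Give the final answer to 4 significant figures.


F = 2 * 67.1810 * sin(165.8870/2 deg)
F = 133.3 kN


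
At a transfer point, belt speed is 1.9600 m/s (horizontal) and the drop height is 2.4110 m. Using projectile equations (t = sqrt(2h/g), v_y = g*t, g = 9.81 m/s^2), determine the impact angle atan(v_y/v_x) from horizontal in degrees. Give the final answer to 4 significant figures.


t = sqrt(2*2.4110/9.81) = 0.701099 s
v_y = 9.81 * 0.701099 = 6.87778 m/s
angle = atan(6.87778 / 1.9600) = 74.09 deg


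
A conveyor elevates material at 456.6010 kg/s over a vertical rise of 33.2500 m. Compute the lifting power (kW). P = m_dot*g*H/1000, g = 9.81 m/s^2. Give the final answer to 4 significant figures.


P = 456.6010 * 9.81 * 33.2500 / 1000
P = 148.9 kW


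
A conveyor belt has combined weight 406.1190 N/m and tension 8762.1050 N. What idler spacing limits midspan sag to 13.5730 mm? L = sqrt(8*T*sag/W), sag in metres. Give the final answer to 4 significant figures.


sag = 13.5730/1000 = 0.013573 m
L = sqrt(8 * 8762.1050 * 0.013573 / 406.1190)
L = 1.531 m


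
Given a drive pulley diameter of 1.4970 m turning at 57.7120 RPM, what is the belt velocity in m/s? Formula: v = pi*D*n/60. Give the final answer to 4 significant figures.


v = pi * 1.4970 * 57.7120 / 60
v = 4.524 m/s


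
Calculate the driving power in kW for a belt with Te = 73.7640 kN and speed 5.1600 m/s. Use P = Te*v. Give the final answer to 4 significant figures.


P = Te * v = 73.7640 * 5.1600
P = 380.6 kW
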